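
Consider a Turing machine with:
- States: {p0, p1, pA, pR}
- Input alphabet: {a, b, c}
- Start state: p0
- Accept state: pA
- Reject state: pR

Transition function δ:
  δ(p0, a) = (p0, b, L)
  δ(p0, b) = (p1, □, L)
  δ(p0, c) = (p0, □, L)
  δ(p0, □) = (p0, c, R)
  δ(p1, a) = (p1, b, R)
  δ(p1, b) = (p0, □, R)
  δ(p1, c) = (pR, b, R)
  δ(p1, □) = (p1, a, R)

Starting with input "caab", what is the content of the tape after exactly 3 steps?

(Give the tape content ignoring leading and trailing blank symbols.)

Execution trace:
Initial: [p0]caab
Step 1: δ(p0, c) = (p0, □, L) → [p0]□□aab
Step 2: δ(p0, □) = (p0, c, R) → c[p0]□aab
Step 3: δ(p0, □) = (p0, c, R) → cc[p0]aab

After 3 steps, the tape (ignoring leading/trailing blanks) is: ccaab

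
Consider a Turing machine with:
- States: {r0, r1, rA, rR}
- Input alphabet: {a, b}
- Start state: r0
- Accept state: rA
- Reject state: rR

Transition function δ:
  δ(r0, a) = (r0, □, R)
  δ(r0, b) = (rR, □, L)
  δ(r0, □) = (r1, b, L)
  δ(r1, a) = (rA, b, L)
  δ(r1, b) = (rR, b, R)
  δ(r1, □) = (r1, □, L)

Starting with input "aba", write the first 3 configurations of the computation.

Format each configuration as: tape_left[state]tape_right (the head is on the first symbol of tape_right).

Transitions applied:
Step 1: δ(r0, a) = (r0, □, R)
Step 2: δ(r0, b) = (rR, □, L)

The first 3 configurations are:
[r0]aba ⊢ □[r0]ba ⊢ [rR]□□a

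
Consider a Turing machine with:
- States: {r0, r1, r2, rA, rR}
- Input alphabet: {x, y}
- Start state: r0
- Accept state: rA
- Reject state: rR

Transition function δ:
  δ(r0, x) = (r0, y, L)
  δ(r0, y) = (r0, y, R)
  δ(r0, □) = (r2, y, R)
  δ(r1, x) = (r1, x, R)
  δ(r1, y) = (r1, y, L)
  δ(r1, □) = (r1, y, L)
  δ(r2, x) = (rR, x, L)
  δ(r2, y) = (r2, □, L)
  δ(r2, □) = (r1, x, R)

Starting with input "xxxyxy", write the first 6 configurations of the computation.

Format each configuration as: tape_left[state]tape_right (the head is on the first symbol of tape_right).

Transitions applied:
Step 1: δ(r0, x) = (r0, y, L)
Step 2: δ(r0, □) = (r2, y, R)
Step 3: δ(r2, y) = (r2, □, L)
Step 4: δ(r2, y) = (r2, □, L)
Step 5: δ(r2, □) = (r1, x, R)

The first 6 configurations are:
[r0]xxxyxy ⊢ [r0]□yxxyxy ⊢ y[r2]yxxyxy ⊢ [r2]y□xxyxy ⊢ [r2]□□□xxyxy ⊢ x[r1]□□xxyxy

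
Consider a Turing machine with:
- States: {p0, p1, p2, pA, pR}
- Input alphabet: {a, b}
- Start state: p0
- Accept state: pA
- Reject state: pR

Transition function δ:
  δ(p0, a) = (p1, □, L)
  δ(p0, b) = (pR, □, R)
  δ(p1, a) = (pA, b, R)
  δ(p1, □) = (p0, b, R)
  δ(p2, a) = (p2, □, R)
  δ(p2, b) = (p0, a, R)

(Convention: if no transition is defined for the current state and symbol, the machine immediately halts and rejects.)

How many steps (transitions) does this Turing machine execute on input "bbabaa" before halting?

Execution trace:
Initial: [p0]bbabaa
Step 1: δ(p0, b) = (pR, □, R) → □[pR]babaa

The machine reaches the reject state pR and halts.

The machine executed 1 step before halting.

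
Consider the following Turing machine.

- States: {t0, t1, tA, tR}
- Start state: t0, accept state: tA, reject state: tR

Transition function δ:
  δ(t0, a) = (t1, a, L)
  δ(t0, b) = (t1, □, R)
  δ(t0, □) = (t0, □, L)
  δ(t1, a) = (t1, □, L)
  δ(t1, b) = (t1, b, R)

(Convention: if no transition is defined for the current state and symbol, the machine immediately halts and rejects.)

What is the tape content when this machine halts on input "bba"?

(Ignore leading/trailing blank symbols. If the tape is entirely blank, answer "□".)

Execution trace:
Initial: [t0]bba
Step 1: δ(t0, b) = (t1, □, R) → □[t1]ba
Step 2: δ(t1, b) = (t1, b, R) → □b[t1]a
Step 3: δ(t1, a) = (t1, □, L) → □[t1]b□
Step 4: δ(t1, b) = (t1, b, R) → □b[t1]□

No transition is defined for δ(t1, □). By convention the machine halts and rejects.

Final tape (ignoring leading/trailing blanks): b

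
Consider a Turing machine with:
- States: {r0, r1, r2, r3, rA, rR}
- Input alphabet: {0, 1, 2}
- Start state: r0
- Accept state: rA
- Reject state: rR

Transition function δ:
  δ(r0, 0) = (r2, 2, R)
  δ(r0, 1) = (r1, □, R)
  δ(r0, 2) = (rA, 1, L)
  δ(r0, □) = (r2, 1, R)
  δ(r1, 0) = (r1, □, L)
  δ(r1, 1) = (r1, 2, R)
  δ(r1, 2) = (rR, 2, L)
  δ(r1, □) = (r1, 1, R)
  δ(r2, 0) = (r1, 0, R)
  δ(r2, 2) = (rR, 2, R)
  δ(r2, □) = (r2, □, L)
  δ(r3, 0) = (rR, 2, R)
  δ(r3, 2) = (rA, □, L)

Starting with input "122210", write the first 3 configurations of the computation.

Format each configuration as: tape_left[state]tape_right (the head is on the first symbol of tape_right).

Transitions applied:
Step 1: δ(r0, 1) = (r1, □, R)
Step 2: δ(r1, 2) = (rR, 2, L)

The first 3 configurations are:
[r0]122210 ⊢ □[r1]22210 ⊢ [rR]□22210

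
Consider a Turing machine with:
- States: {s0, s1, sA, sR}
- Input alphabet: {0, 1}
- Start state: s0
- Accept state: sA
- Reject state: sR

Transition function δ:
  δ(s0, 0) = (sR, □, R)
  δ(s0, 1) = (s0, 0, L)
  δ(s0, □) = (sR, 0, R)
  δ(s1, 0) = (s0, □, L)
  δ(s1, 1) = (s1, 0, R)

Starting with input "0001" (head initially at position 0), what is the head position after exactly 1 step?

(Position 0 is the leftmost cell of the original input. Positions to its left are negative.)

Execution trace (head position shown):
Step 0: [s0]0001  (head at position 0)
Step 1: move right → □[sR]001  (head at position 1)

After 1 step, the head is at position 1.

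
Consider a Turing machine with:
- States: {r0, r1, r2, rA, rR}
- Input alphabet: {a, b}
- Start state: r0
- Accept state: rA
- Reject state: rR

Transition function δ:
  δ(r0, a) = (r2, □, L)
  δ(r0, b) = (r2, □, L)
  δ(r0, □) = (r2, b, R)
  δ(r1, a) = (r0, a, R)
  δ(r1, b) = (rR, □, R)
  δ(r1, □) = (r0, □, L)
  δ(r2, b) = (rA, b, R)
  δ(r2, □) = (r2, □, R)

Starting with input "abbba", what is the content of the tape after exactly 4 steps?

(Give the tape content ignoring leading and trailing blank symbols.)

Execution trace:
Initial: [r0]abbba
Step 1: δ(r0, a) = (r2, □, L) → [r2]□□bbba
Step 2: δ(r2, □) = (r2, □, R) → □[r2]□bbba
Step 3: δ(r2, □) = (r2, □, R) → □□[r2]bbba
Step 4: δ(r2, b) = (rA, b, R) → □□b[rA]bba

The machine reaches the accept state rA and halts.

After 4 steps, the tape (ignoring leading/trailing blanks) is: bbba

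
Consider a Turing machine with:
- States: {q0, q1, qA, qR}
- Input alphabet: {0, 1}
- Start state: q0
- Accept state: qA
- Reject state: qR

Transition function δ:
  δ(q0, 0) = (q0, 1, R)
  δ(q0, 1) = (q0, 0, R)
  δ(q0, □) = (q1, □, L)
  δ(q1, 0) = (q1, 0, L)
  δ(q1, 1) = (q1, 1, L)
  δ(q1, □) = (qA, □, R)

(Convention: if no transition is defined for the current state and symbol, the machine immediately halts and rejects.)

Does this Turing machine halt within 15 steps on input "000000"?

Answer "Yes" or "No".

Execution trace:
Initial: [q0]000000
Step 1: δ(q0, 0) = (q0, 1, R) → 1[q0]00000
Step 2: δ(q0, 0) = (q0, 1, R) → 11[q0]0000
Step 3: δ(q0, 0) = (q0, 1, R) → 111[q0]000
Step 4: δ(q0, 0) = (q0, 1, R) → 1111[q0]00
Step 5: δ(q0, 0) = (q0, 1, R) → 11111[q0]0
Step 6: δ(q0, 0) = (q0, 1, R) → 111111[q0]□
Step 7: δ(q0, □) = (q1, □, L) → 11111[q1]1□
Step 8: δ(q1, 1) = (q1, 1, L) → 1111[q1]11□
Step 9: δ(q1, 1) = (q1, 1, L) → 111[q1]111□
Step 10: δ(q1, 1) = (q1, 1, L) → 11[q1]1111□
Step 11: δ(q1, 1) = (q1, 1, L) → 1[q1]11111□
Step 12: δ(q1, 1) = (q1, 1, L) → [q1]111111□
Step 13: δ(q1, 1) = (q1, 1, L) → [q1]□111111□
Step 14: δ(q1, □) = (qA, □, R) → □[qA]111111□

The machine reaches the accept state qA and halts.
The machine halted after 14 steps (within the 15-step bound).

Answer: Yes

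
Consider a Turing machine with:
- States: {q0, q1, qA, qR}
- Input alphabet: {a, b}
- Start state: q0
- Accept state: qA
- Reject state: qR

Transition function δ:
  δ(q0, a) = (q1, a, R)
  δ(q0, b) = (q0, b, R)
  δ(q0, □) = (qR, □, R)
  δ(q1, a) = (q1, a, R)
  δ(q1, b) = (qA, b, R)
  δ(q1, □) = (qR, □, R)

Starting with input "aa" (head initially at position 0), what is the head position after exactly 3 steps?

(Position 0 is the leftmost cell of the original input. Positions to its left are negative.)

Execution trace (head position shown):
Step 0: [q0]aa  (head at position 0)
Step 1: move right → a[q1]a  (head at position 1)
Step 2: move right → aa[q1]□  (head at position 2)
Step 3: move right → aa□[qR]□  (head at position 3)

After 3 steps, the head is at position 3.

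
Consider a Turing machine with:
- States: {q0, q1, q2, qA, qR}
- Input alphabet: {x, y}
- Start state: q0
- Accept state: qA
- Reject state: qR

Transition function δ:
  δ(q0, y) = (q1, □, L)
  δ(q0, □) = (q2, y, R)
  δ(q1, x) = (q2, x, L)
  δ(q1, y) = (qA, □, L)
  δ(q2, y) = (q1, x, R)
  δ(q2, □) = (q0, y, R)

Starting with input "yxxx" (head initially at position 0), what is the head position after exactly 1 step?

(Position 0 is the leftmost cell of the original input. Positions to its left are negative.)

Execution trace (head position shown):
Step 0: [q0]yxxx  (head at position 0)
Step 1: move left → [q1]□□xxx  (head at position -1)

After 1 step, the head is at position -1.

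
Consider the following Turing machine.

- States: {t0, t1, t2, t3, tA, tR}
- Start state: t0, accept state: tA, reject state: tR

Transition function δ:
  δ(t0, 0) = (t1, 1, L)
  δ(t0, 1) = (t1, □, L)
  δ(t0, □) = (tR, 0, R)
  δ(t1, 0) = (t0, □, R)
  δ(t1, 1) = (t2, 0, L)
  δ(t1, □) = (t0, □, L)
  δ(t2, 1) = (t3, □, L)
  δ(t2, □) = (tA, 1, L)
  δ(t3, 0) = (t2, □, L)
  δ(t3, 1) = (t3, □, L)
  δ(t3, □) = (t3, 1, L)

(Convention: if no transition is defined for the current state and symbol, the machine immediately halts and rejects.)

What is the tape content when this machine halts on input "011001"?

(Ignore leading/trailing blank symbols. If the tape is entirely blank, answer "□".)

Execution trace:
Initial: [t0]011001
Step 1: δ(t0, 0) = (t1, 1, L) → [t1]□111001
Step 2: δ(t1, □) = (t0, □, L) → [t0]□□111001
Step 3: δ(t0, □) = (tR, 0, R) → 0[tR]□111001

The machine reaches the reject state tR and halts.

Final tape (ignoring leading/trailing blanks): 0□111001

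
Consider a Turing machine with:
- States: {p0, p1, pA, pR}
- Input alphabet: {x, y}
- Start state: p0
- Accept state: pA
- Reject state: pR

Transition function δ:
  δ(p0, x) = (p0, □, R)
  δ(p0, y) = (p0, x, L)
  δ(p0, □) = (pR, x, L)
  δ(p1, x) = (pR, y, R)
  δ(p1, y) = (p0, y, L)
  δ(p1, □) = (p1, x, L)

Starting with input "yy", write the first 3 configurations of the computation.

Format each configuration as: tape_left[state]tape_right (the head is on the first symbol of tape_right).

Transitions applied:
Step 1: δ(p0, y) = (p0, x, L)
Step 2: δ(p0, □) = (pR, x, L)

The first 3 configurations are:
[p0]yy ⊢ [p0]□xy ⊢ [pR]□xxy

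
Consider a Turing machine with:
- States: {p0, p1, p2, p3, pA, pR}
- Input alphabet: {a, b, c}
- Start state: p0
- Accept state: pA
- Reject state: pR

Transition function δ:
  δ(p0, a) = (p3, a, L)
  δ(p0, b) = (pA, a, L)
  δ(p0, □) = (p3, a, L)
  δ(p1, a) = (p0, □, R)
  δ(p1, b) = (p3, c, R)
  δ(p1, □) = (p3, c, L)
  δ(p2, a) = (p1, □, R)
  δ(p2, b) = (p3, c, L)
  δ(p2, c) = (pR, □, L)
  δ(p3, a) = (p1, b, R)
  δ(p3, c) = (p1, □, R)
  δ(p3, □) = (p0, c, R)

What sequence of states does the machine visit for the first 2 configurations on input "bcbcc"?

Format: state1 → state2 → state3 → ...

Execution trace:
Initial: [p0]bcbcc
Step 1: δ(p0, b) = (pA, a, L) → [pA]□acbcc

The machine reaches the accept state pA and halts.

State sequence: p0 → pA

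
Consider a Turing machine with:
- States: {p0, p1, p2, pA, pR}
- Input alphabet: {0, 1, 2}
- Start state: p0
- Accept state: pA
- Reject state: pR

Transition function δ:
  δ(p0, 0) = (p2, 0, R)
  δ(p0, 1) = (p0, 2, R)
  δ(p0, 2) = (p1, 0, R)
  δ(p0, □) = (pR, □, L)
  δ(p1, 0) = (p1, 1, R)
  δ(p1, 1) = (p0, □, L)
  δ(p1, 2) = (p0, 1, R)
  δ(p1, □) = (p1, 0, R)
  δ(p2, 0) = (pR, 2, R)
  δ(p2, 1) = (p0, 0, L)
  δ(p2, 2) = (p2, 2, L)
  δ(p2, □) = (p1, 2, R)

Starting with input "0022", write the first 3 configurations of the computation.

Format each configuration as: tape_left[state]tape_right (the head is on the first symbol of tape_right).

Transitions applied:
Step 1: δ(p0, 0) = (p2, 0, R)
Step 2: δ(p2, 0) = (pR, 2, R)

The first 3 configurations are:
[p0]0022 ⊢ 0[p2]022 ⊢ 02[pR]22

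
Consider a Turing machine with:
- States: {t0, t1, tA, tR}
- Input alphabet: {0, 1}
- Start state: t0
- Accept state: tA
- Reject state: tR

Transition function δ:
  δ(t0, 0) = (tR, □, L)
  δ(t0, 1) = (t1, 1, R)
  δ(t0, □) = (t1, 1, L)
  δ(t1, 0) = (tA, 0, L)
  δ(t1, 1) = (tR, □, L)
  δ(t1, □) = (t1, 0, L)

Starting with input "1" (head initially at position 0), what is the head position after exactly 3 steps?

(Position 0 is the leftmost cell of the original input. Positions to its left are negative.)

Execution trace (head position shown):
Step 0: [t0]1  (head at position 0)
Step 1: move right → 1[t1]□  (head at position 1)
Step 2: move left → [t1]10  (head at position 0)
Step 3: move left → [tR]□□0  (head at position -1)

After 3 steps, the head is at position -1.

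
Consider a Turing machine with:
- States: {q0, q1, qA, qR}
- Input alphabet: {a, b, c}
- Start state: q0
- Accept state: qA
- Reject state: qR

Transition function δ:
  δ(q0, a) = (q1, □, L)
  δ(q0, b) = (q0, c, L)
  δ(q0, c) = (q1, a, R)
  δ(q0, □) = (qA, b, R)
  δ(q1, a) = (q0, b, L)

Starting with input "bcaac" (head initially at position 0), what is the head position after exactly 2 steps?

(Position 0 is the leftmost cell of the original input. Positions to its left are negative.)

Execution trace (head position shown):
Step 0: [q0]bcaac  (head at position 0)
Step 1: move left → [q0]□ccaac  (head at position -1)
Step 2: move right → b[qA]ccaac  (head at position 0)

After 2 steps, the head is at position 0.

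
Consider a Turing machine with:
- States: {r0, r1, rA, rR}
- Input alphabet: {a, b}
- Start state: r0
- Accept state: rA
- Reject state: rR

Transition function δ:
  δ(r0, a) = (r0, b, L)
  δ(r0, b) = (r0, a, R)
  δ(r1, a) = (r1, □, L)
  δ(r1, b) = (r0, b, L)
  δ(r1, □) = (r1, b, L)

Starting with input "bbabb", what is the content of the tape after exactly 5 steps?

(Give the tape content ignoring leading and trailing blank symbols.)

Execution trace:
Initial: [r0]bbabb
Step 1: δ(r0, b) = (r0, a, R) → a[r0]babb
Step 2: δ(r0, b) = (r0, a, R) → aa[r0]abb
Step 3: δ(r0, a) = (r0, b, L) → a[r0]abbb
Step 4: δ(r0, a) = (r0, b, L) → [r0]abbbb
Step 5: δ(r0, a) = (r0, b, L) → [r0]□bbbbb

No transition is defined for δ(r0, □). By convention the machine halts and rejects.

After 5 steps, the tape (ignoring leading/trailing blanks) is: bbbbb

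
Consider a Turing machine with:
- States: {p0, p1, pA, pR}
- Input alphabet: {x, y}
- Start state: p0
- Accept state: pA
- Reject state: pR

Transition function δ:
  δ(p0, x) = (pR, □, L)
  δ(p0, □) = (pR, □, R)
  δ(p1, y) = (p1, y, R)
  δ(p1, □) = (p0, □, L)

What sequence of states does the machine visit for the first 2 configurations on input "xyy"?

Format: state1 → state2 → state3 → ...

Execution trace:
Initial: [p0]xyy
Step 1: δ(p0, x) = (pR, □, L) → [pR]□□yy

The machine reaches the reject state pR and halts.

State sequence: p0 → pR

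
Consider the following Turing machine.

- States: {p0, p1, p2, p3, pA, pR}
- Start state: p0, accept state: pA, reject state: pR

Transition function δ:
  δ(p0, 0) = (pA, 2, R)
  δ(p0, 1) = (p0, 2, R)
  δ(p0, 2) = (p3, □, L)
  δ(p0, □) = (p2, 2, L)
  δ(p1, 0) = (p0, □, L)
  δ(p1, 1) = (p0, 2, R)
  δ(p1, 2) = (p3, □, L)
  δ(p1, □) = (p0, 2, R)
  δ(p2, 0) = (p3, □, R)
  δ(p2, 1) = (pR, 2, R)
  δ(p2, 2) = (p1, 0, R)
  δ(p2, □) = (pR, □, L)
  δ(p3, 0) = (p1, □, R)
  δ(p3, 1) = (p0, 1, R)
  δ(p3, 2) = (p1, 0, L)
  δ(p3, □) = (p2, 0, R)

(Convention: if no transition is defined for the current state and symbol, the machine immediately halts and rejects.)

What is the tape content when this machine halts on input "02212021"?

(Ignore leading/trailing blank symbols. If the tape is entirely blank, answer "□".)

Execution trace:
Initial: [p0]02212021
Step 1: δ(p0, 0) = (pA, 2, R) → 2[pA]2212021

The machine reaches the accept state pA and halts.

Final tape (ignoring leading/trailing blanks): 22212021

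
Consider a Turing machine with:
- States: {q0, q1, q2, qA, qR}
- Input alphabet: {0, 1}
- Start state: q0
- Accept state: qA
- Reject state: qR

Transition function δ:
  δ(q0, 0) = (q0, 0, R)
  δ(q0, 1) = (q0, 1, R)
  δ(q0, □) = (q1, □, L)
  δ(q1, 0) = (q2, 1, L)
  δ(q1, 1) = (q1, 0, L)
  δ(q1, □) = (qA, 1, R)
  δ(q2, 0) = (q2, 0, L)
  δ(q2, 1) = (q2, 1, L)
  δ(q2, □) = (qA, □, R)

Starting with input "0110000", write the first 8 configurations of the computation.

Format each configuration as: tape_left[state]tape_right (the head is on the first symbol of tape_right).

Transitions applied:
Step 1: δ(q0, 0) = (q0, 0, R)
Step 2: δ(q0, 1) = (q0, 1, R)
Step 3: δ(q0, 1) = (q0, 1, R)
Step 4: δ(q0, 0) = (q0, 0, R)
Step 5: δ(q0, 0) = (q0, 0, R)
Step 6: δ(q0, 0) = (q0, 0, R)
Step 7: δ(q0, 0) = (q0, 0, R)

The first 8 configurations are:
[q0]0110000 ⊢ 0[q0]110000 ⊢ 01[q0]10000 ⊢ 011[q0]0000 ⊢ 0110[q0]000 ⊢ 01100[q0]00 ⊢ 011000[q0]0 ⊢ 0110000[q0]□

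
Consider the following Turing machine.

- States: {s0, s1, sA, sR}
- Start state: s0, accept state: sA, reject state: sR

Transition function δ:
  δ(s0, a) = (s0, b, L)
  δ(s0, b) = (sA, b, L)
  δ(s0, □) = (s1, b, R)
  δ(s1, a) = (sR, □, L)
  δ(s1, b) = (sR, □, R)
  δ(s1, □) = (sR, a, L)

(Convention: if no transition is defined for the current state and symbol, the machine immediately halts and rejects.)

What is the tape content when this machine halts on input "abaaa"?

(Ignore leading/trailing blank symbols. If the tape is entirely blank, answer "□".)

Execution trace:
Initial: [s0]abaaa
Step 1: δ(s0, a) = (s0, b, L) → [s0]□bbaaa
Step 2: δ(s0, □) = (s1, b, R) → b[s1]bbaaa
Step 3: δ(s1, b) = (sR, □, R) → b□[sR]baaa

The machine reaches the reject state sR and halts.

Final tape (ignoring leading/trailing blanks): b□baaa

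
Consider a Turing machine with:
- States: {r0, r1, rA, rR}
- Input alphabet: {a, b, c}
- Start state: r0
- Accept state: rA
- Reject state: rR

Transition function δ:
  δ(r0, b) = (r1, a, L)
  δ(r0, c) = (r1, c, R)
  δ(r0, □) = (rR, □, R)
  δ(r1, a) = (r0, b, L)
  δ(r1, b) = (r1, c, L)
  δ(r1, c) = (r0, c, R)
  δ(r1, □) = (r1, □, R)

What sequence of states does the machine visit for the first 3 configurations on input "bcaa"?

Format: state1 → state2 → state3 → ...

Execution trace:
Initial: [r0]bcaa
Step 1: δ(r0, b) = (r1, a, L) → [r1]□acaa
Step 2: δ(r1, □) = (r1, □, R) → □[r1]acaa

State sequence: r0 → r1 → r1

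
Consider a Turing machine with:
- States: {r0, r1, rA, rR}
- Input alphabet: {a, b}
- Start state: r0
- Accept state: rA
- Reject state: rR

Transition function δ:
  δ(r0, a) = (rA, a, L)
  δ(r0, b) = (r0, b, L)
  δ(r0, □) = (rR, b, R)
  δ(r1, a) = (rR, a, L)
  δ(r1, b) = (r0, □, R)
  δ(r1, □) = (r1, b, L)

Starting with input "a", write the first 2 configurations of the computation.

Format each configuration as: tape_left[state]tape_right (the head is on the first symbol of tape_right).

Transitions applied:
Step 1: δ(r0, a) = (rA, a, L)

The first 2 configurations are:
[r0]a ⊢ [rA]□a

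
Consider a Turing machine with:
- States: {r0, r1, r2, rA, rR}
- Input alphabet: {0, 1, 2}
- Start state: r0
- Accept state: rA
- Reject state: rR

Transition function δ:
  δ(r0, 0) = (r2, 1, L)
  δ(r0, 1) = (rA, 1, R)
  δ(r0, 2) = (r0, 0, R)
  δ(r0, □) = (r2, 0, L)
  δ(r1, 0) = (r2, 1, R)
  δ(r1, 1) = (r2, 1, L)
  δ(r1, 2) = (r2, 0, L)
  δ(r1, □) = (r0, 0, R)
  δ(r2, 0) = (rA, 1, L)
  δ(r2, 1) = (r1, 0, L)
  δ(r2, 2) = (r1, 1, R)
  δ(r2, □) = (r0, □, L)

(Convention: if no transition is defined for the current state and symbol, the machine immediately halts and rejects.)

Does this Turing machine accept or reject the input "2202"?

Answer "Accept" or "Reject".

Execution trace:
Initial: [r0]2202
Step 1: δ(r0, 2) = (r0, 0, R) → 0[r0]202
Step 2: δ(r0, 2) = (r0, 0, R) → 00[r0]02
Step 3: δ(r0, 0) = (r2, 1, L) → 0[r2]012
Step 4: δ(r2, 0) = (rA, 1, L) → [rA]0112

The machine reaches the accept state rA and halts.

Answer: Accept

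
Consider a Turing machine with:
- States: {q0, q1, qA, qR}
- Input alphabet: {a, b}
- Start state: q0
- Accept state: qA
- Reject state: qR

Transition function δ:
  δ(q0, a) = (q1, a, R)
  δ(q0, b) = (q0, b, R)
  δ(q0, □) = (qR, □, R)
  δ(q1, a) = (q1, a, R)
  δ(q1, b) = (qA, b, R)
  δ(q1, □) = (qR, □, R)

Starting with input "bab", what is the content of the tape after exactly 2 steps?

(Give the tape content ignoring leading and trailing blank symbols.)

Execution trace:
Initial: [q0]bab
Step 1: δ(q0, b) = (q0, b, R) → b[q0]ab
Step 2: δ(q0, a) = (q1, a, R) → ba[q1]b

After 2 steps, the tape (ignoring leading/trailing blanks) is: bab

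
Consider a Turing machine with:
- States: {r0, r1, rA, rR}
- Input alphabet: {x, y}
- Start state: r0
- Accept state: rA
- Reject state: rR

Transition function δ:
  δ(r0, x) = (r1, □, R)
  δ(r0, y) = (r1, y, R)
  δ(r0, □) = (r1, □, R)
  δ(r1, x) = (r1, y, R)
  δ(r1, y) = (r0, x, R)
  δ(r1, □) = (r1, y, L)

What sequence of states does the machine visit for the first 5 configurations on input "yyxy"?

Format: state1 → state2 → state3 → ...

Execution trace:
Initial: [r0]yyxy
Step 1: δ(r0, y) = (r1, y, R) → y[r1]yxy
Step 2: δ(r1, y) = (r0, x, R) → yx[r0]xy
Step 3: δ(r0, x) = (r1, □, R) → yx□[r1]y
Step 4: δ(r1, y) = (r0, x, R) → yx□x[r0]□

State sequence: r0 → r1 → r0 → r1 → r0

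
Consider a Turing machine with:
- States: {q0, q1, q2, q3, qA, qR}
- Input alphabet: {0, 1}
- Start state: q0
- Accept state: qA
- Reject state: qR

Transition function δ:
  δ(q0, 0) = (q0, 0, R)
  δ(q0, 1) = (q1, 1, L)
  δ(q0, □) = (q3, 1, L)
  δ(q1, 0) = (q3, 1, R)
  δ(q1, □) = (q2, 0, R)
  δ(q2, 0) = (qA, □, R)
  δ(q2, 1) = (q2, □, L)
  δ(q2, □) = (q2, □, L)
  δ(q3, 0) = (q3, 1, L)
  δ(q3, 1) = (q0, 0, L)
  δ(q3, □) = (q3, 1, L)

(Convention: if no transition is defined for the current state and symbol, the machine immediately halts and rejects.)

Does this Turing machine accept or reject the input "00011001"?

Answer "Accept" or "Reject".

Execution trace:
Initial: [q0]00011001
Step 1: δ(q0, 0) = (q0, 0, R) → 0[q0]0011001
Step 2: δ(q0, 0) = (q0, 0, R) → 00[q0]011001
Step 3: δ(q0, 0) = (q0, 0, R) → 000[q0]11001
Step 4: δ(q0, 1) = (q1, 1, L) → 00[q1]011001
Step 5: δ(q1, 0) = (q3, 1, R) → 001[q3]11001
Step 6: δ(q3, 1) = (q0, 0, L) → 00[q0]101001
Step 7: δ(q0, 1) = (q1, 1, L) → 0[q1]0101001
Step 8: δ(q1, 0) = (q3, 1, R) → 01[q3]101001
Step 9: δ(q3, 1) = (q0, 0, L) → 0[q0]1001001
Step 10: δ(q0, 1) = (q1, 1, L) → [q1]01001001
Step 11: δ(q1, 0) = (q3, 1, R) → 1[q3]1001001
Step 12: δ(q3, 1) = (q0, 0, L) → [q0]10001001
Step 13: δ(q0, 1) = (q1, 1, L) → [q1]□10001001
Step 14: δ(q1, □) = (q2, 0, R) → 0[q2]10001001
Step 15: δ(q2, 1) = (q2, □, L) → [q2]0□0001001
Step 16: δ(q2, 0) = (qA, □, R) → □[qA]□0001001

The machine reaches the accept state qA and halts.

Answer: Accept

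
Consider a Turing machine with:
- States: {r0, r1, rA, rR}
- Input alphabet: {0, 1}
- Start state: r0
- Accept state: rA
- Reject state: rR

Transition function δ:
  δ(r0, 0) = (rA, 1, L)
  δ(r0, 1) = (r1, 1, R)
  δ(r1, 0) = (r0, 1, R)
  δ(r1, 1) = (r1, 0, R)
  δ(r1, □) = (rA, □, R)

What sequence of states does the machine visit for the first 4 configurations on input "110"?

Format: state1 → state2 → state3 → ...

Execution trace:
Initial: [r0]110
Step 1: δ(r0, 1) = (r1, 1, R) → 1[r1]10
Step 2: δ(r1, 1) = (r1, 0, R) → 10[r1]0
Step 3: δ(r1, 0) = (r0, 1, R) → 101[r0]□

No transition is defined for δ(r0, □). By convention the machine halts and rejects.

State sequence: r0 → r1 → r1 → r0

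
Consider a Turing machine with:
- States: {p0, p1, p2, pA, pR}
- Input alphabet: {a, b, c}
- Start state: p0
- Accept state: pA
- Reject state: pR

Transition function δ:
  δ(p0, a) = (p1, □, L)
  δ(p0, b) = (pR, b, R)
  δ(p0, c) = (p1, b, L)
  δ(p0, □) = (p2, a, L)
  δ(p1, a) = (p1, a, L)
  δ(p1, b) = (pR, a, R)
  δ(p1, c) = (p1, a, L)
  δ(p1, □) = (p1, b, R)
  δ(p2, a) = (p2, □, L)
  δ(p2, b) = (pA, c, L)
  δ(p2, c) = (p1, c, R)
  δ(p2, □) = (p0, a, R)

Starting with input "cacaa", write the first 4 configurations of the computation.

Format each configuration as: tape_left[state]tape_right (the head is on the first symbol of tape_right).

Transitions applied:
Step 1: δ(p0, c) = (p1, b, L)
Step 2: δ(p1, □) = (p1, b, R)
Step 3: δ(p1, b) = (pR, a, R)

The first 4 configurations are:
[p0]cacaa ⊢ [p1]□bacaa ⊢ b[p1]bacaa ⊢ ba[pR]acaa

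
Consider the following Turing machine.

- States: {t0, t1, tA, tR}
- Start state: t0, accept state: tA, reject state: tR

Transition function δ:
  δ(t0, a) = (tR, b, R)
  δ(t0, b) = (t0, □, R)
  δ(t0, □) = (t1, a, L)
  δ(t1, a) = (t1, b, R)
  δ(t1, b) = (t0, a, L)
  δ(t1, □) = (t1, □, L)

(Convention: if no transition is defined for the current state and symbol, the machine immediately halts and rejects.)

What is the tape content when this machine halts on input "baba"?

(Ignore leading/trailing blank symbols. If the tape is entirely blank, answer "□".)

Execution trace:
Initial: [t0]baba
Step 1: δ(t0, b) = (t0, □, R) → □[t0]aba
Step 2: δ(t0, a) = (tR, b, R) → □b[tR]ba

The machine reaches the reject state tR and halts.

Final tape (ignoring leading/trailing blanks): bba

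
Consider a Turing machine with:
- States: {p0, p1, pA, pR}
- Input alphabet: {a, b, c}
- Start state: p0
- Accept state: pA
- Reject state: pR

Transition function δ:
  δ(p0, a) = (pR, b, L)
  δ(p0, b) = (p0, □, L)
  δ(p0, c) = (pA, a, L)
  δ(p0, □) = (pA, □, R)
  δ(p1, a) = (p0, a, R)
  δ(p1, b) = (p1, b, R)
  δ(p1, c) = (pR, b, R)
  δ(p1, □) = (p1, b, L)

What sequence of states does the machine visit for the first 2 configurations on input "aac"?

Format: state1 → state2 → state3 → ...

Execution trace:
Initial: [p0]aac
Step 1: δ(p0, a) = (pR, b, L) → [pR]□bac

The machine reaches the reject state pR and halts.

State sequence: p0 → pR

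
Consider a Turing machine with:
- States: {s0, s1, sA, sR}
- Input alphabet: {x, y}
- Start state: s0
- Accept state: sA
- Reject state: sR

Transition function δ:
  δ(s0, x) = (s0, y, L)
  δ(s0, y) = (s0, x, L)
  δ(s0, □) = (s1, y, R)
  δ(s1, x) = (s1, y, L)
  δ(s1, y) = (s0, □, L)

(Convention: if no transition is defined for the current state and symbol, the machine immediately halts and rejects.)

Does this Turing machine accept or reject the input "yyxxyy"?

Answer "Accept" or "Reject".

Execution trace:
Initial: [s0]yyxxyy
Step 1: δ(s0, y) = (s0, x, L) → [s0]□xyxxyy
Step 2: δ(s0, □) = (s1, y, R) → y[s1]xyxxyy
Step 3: δ(s1, x) = (s1, y, L) → [s1]yyyxxyy
Step 4: δ(s1, y) = (s0, □, L) → [s0]□□yyxxyy
Step 5: δ(s0, □) = (s1, y, R) → y[s1]□yyxxyy

No transition is defined for δ(s1, □). By convention the machine halts and rejects.

Answer: Reject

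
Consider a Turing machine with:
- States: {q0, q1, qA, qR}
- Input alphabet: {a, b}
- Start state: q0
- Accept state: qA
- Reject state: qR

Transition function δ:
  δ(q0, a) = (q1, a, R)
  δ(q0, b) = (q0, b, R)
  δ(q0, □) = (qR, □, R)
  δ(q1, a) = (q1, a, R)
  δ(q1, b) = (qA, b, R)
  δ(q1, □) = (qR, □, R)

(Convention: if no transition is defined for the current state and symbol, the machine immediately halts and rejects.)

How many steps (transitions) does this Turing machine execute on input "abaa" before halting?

Execution trace:
Initial: [q0]abaa
Step 1: δ(q0, a) = (q1, a, R) → a[q1]baa
Step 2: δ(q1, b) = (qA, b, R) → ab[qA]aa

The machine reaches the accept state qA and halts.

The machine executed 2 steps before halting.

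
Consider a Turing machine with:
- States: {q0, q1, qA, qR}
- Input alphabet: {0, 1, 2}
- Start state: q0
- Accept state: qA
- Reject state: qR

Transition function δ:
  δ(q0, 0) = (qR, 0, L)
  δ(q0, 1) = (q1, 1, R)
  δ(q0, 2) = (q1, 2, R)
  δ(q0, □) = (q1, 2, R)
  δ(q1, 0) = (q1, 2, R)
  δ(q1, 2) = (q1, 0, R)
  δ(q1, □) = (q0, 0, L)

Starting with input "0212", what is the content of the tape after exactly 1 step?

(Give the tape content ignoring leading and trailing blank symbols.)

Execution trace:
Initial: [q0]0212
Step 1: δ(q0, 0) = (qR, 0, L) → [qR]□0212

The machine reaches the reject state qR and halts.

After 1 step, the tape (ignoring leading/trailing blanks) is: 0212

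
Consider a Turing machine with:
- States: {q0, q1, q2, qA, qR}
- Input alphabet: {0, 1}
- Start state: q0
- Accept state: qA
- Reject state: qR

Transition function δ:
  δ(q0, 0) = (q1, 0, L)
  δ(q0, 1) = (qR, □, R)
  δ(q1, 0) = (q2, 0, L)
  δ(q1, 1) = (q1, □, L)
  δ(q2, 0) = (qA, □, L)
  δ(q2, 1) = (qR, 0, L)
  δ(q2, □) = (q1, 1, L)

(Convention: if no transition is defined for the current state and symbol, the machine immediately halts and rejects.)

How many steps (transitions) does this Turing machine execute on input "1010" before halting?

Execution trace:
Initial: [q0]1010
Step 1: δ(q0, 1) = (qR, □, R) → □[qR]010

The machine reaches the reject state qR and halts.

The machine executed 1 step before halting.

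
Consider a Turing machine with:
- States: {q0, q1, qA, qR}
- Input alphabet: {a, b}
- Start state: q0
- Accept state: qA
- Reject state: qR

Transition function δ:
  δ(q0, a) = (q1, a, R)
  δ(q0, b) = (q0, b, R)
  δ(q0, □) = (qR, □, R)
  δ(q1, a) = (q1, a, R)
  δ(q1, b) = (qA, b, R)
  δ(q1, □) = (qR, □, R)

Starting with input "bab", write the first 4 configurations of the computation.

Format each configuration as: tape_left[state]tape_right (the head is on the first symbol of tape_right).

Transitions applied:
Step 1: δ(q0, b) = (q0, b, R)
Step 2: δ(q0, a) = (q1, a, R)
Step 3: δ(q1, b) = (qA, b, R)

The first 4 configurations are:
[q0]bab ⊢ b[q0]ab ⊢ ba[q1]b ⊢ bab[qA]□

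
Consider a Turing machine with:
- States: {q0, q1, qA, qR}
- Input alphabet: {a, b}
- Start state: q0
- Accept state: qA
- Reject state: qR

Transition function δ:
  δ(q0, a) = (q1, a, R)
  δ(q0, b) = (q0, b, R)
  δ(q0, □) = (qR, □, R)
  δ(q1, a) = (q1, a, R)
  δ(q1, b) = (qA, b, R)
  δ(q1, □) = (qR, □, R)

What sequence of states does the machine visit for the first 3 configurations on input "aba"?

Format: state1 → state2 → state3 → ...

Execution trace:
Initial: [q0]aba
Step 1: δ(q0, a) = (q1, a, R) → a[q1]ba
Step 2: δ(q1, b) = (qA, b, R) → ab[qA]a

The machine reaches the accept state qA and halts.

State sequence: q0 → q1 → qA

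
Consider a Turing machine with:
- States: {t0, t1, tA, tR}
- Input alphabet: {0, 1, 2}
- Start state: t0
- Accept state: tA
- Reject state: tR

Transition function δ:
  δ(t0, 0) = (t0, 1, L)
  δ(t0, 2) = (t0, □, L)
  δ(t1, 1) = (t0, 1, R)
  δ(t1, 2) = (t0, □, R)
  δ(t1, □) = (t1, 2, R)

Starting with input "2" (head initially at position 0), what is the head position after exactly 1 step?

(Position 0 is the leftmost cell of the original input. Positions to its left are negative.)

Execution trace (head position shown):
Step 0: [t0]2  (head at position 0)
Step 1: move left → [t0]□□  (head at position -1)

After 1 step, the head is at position -1.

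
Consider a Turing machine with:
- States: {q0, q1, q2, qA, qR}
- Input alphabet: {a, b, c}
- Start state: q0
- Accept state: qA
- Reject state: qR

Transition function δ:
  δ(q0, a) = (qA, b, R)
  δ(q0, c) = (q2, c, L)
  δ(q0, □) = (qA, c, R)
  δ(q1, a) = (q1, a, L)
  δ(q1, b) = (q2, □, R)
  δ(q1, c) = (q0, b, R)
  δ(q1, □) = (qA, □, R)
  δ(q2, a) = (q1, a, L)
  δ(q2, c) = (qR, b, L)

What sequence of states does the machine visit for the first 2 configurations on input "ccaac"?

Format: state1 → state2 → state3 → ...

Execution trace:
Initial: [q0]ccaac
Step 1: δ(q0, c) = (q2, c, L) → [q2]□ccaac

No transition is defined for δ(q2, □). By convention the machine halts and rejects.

State sequence: q0 → q2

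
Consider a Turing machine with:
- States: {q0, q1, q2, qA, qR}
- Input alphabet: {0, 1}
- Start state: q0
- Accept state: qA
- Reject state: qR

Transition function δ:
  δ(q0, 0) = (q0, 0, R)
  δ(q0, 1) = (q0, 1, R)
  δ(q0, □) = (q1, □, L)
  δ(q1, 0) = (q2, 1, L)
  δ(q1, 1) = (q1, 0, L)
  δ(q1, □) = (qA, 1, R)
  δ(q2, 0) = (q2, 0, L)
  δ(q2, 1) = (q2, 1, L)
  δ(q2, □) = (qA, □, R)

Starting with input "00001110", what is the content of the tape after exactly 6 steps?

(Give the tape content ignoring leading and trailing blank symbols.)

Execution trace:
Initial: [q0]00001110
Step 1: δ(q0, 0) = (q0, 0, R) → 0[q0]0001110
Step 2: δ(q0, 0) = (q0, 0, R) → 00[q0]001110
Step 3: δ(q0, 0) = (q0, 0, R) → 000[q0]01110
Step 4: δ(q0, 0) = (q0, 0, R) → 0000[q0]1110
Step 5: δ(q0, 1) = (q0, 1, R) → 00001[q0]110
Step 6: δ(q0, 1) = (q0, 1, R) → 000011[q0]10

After 6 steps, the tape (ignoring leading/trailing blanks) is: 00001110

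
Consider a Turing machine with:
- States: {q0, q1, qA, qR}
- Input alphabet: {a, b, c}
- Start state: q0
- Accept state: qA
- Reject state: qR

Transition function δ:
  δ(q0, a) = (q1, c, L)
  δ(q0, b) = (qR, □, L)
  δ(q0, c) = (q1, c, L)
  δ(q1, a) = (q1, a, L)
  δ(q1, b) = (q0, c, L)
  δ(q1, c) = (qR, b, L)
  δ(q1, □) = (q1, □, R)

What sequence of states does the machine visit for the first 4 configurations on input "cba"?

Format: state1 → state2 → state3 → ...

Execution trace:
Initial: [q0]cba
Step 1: δ(q0, c) = (q1, c, L) → [q1]□cba
Step 2: δ(q1, □) = (q1, □, R) → □[q1]cba
Step 3: δ(q1, c) = (qR, b, L) → [qR]□bba

The machine reaches the reject state qR and halts.

State sequence: q0 → q1 → q1 → qR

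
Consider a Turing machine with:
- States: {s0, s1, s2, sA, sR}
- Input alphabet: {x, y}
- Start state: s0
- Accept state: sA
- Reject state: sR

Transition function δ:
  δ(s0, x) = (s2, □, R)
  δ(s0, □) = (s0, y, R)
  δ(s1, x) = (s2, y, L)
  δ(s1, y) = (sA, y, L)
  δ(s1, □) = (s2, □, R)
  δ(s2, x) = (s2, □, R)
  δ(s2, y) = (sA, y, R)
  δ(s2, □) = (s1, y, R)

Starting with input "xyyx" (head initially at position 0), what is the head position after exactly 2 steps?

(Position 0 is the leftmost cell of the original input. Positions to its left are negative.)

Execution trace (head position shown):
Step 0: [s0]xyyx  (head at position 0)
Step 1: move right → □[s2]yyx  (head at position 1)
Step 2: move right → □y[sA]yx  (head at position 2)

After 2 steps, the head is at position 2.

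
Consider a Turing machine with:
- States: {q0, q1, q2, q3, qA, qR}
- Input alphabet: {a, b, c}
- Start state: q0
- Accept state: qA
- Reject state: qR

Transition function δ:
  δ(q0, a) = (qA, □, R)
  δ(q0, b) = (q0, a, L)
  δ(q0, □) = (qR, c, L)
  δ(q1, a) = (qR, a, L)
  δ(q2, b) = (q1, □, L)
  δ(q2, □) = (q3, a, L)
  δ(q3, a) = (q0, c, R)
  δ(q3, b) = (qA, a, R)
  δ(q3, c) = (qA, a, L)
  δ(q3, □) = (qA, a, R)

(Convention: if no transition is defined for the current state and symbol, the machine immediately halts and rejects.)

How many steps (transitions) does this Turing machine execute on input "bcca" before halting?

Execution trace:
Initial: [q0]bcca
Step 1: δ(q0, b) = (q0, a, L) → [q0]□acca
Step 2: δ(q0, □) = (qR, c, L) → [qR]□cacca

The machine reaches the reject state qR and halts.

The machine executed 2 steps before halting.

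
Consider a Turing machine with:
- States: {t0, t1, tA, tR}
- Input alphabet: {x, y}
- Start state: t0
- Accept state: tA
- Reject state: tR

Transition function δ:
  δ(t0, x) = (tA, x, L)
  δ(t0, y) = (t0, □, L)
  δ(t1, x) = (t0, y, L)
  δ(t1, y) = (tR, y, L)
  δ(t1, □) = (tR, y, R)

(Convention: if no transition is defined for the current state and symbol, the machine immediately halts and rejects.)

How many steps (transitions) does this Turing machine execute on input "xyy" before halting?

Execution trace:
Initial: [t0]xyy
Step 1: δ(t0, x) = (tA, x, L) → [tA]□xyy

The machine reaches the accept state tA and halts.

The machine executed 1 step before halting.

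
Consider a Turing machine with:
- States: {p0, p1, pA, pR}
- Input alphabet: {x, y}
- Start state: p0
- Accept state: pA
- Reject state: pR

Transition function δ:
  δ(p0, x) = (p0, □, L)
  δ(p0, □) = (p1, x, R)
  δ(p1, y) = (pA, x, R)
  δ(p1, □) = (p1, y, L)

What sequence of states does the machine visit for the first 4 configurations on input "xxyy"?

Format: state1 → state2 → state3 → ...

Execution trace:
Initial: [p0]xxyy
Step 1: δ(p0, x) = (p0, □, L) → [p0]□□xyy
Step 2: δ(p0, □) = (p1, x, R) → x[p1]□xyy
Step 3: δ(p1, □) = (p1, y, L) → [p1]xyxyy

No transition is defined for δ(p1, x). By convention the machine halts and rejects.

State sequence: p0 → p0 → p1 → p1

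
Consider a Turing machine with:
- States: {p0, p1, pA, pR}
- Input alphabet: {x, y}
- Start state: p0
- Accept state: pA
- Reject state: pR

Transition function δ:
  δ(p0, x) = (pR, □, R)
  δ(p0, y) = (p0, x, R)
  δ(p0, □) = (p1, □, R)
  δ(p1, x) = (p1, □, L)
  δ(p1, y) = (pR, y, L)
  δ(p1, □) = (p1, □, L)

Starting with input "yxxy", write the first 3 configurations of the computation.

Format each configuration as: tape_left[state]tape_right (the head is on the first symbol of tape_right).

Transitions applied:
Step 1: δ(p0, y) = (p0, x, R)
Step 2: δ(p0, x) = (pR, □, R)

The first 3 configurations are:
[p0]yxxy ⊢ x[p0]xxy ⊢ x□[pR]xy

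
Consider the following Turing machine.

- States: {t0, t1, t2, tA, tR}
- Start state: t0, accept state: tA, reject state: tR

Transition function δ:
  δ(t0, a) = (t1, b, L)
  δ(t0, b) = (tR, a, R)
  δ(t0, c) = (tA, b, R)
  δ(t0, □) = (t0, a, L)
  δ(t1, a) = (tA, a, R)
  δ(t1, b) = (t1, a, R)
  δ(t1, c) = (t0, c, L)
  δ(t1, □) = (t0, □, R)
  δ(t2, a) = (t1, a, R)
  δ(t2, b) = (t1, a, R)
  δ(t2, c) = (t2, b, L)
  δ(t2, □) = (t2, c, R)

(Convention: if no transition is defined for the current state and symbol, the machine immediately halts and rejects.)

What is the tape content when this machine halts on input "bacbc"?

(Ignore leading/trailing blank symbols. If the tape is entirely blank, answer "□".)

Execution trace:
Initial: [t0]bacbc
Step 1: δ(t0, b) = (tR, a, R) → a[tR]acbc

The machine reaches the reject state tR and halts.

Final tape (ignoring leading/trailing blanks): aacbc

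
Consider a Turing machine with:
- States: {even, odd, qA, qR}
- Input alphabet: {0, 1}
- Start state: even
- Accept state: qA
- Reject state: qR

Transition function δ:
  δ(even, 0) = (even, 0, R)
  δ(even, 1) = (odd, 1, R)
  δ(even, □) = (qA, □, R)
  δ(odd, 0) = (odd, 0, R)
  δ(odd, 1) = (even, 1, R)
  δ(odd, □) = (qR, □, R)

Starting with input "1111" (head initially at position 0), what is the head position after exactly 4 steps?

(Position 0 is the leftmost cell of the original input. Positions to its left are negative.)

Execution trace (head position shown):
Step 0: [even]1111  (head at position 0)
Step 1: move right → 1[odd]111  (head at position 1)
Step 2: move right → 11[even]11  (head at position 2)
Step 3: move right → 111[odd]1  (head at position 3)
Step 4: move right → 1111[even]□  (head at position 4)

After 4 steps, the head is at position 4.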